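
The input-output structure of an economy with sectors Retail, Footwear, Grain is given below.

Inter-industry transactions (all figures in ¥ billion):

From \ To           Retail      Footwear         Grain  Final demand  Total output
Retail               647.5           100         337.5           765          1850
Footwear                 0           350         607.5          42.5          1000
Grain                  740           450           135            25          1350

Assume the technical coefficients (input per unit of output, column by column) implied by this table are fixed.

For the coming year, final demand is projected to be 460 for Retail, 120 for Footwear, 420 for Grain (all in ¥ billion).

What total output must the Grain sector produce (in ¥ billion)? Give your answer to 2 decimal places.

Technical coefficients a_ij = z_ij / X_j:
  a_11 = 647.5/1850 = 0.35, a_21 = 0/1850 = 0.00, a_31 = 740/1850 = 0.40
  a_12 = 100/1000 = 0.10, a_22 = 350/1000 = 0.35, a_32 = 450/1000 = 0.45
  a_13 = 337.5/1350 = 0.25, a_23 = 607.5/1350 = 0.45, a_33 = 135/1350 = 0.10
I − A =
  [   0.65    -0.10    -0.25]
  [   0.00     0.65    -0.45]
  [  -0.40    -0.45     0.90]
Cofactors of I−A, C_ij = (−1)^(i+j)·(minor ij) (rows/columns in the sector order above):
  C_11 = (0.65)(0.90) − (-0.45)(-0.45) = 0.3825
  C_12 = −[(0.00)(0.90) − (-0.45)(-0.40)] = 0.1800
  C_13 = (0.00)(-0.45) − (0.65)(-0.40) = 0.2600
  C_21 = −[(-0.10)(0.90) − (-0.25)(-0.45)] = 0.2025
  C_22 = (0.65)(0.90) − (-0.25)(-0.40) = 0.4850
  C_23 = −[(0.65)(-0.45) − (-0.10)(-0.40)] = 0.3325
  C_31 = (-0.10)(-0.45) − (-0.25)(0.65) = 0.2075
  C_32 = −[(0.65)(-0.45) − (-0.25)(0.00)] = 0.2925
  C_33 = (0.65)(0.65) − (-0.10)(0.00) = 0.4225
det(I−A) = Σ_j (I−A)_1j·C_1j = (0.65)(0.3825) + (-0.10)(0.1800) + (-0.25)(0.2600) = 0.165625
adj(I−A) = Cᵀ =
  [ 0.3825   0.2025   0.2075]
  [ 0.1800   0.4850   0.2925]
  [ 0.2600   0.3325   0.4225]
(I − A)⁻¹ = adj(I−A) / det(I−A) ≈
  [   2.3094     1.2226     1.2528]
  [   1.0868     2.9283     1.7660]
  [   1.5698     2.0075     2.5509]
x = (I − A)⁻¹ d = adj(I−A)·d / det(I−A), with det(I−A) = 0.165625:
  x_1 = (0.3825·460 + 0.2025·120 + 0.2075·420) / 0.165625 = 287.40 / 0.165625 ≈ 1735.25
  x_2 = (0.1800·460 + 0.4850·120 + 0.2925·420) / 0.165625 = 263.85 / 0.165625 ≈ 1593.06
  x_3 = (0.2600·460 + 0.3325·120 + 0.4225·420) / 0.165625 = 336.95 / 0.165625 ≈ 2034.42

x_3 = 2034.42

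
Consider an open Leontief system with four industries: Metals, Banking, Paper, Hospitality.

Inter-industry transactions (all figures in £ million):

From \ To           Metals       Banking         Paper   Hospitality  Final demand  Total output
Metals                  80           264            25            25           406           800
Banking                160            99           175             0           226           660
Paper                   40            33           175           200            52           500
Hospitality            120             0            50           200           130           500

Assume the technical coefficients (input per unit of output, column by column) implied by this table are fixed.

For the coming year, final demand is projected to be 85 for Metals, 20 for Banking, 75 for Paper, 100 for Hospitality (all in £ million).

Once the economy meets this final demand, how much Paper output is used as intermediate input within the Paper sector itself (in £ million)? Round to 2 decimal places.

z_33 = 110.83

Technical coefficients a_ij = z_ij / X_j:
  a_11 = 80/800 = 0.10, a_21 = 160/800 = 0.20, a_31 = 40/800 = 0.05, a_41 = 120/800 = 0.15
  a_12 = 264/660 = 0.40, a_22 = 99/660 = 0.15, a_32 = 33/660 = 0.05, a_42 = 0/660 = 0.00
  a_13 = 25/500 = 0.05, a_23 = 175/500 = 0.35, a_33 = 175/500 = 0.35, a_43 = 50/500 = 0.10
  a_14 = 25/500 = 0.05, a_24 = 0/500 = 0.00, a_34 = 200/500 = 0.40, a_44 = 200/500 = 0.40
I − A =
  [   0.90    -0.40    -0.05    -0.05]
  [  -0.20     0.85    -0.35     0.00]
  [  -0.05    -0.05     0.65    -0.40]
  [  -0.15     0.00    -0.10     0.60]
Compute the cofactors C_ij = (−1)^(i+j)·(3×3 minor ij) of I−A; the adjugate is their transpose:
adj(I−A) = Cᵀ =
  [ 0.287000   0.141750   0.113750   0.099750]
  [ 0.101500   0.305375   0.193375   0.137375]
  [ 0.082500   0.062625   0.404625   0.276625]
  [ 0.085500   0.045875   0.095875   0.419875]
det(I−A) = Σ_j (I−A)_1j·C_1j = (0.90)(0.287000) + (-0.40)(0.101500) + (-0.05)(0.082500) + (-0.05)(0.085500) = 0.2093
(I − A)⁻¹ = adj(I−A) / det(I−A) ≈
  [   1.3712     0.6773     0.5435     0.4766]
  [   0.4849     1.4590     0.9239     0.6564]
  [   0.3942     0.2992     1.9332     1.3217]
  [   0.4085     0.2192     0.4581     2.0061]
First solve x = (I − A)⁻¹ d = adj(I−A)·d / det(I−A); in particular x_3 = (0.082500·85 + 0.062625·20 + 0.404625·75 + 0.276625·100) / 0.2093 = 66.274375 / 0.2093 ≈ 316.6478.
Intermediate flow from 3 to 3: z_33 = a_33 · x_3 = 0.35 × 66.274375 / 0.2093 = 23.19603125 / 0.2093 ≈ 110.83.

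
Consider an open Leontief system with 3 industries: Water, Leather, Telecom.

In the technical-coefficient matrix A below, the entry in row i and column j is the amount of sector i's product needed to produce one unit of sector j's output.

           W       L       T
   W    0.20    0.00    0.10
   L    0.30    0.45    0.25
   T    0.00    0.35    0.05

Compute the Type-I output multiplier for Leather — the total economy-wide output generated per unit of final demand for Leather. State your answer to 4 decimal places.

m_L = 3.1852

I − A =
  [   0.80     0.00    -0.10]
  [  -0.30     0.55    -0.25]
  [   0.00    -0.35     0.95]
Cofactors of I−A, C_ij = (−1)^(i+j)·(minor ij) (rows/columns in the sector order above):
  C_11 = (0.55)(0.95) − (-0.25)(-0.35) = 0.4350
  C_12 = −[(-0.30)(0.95) − (-0.25)(0.00)] = 0.2850
  C_13 = (-0.30)(-0.35) − (0.55)(0.00) = 0.1050
  C_21 = −[(0.00)(0.95) − (-0.10)(-0.35)] = 0.0350
  C_22 = (0.80)(0.95) − (-0.10)(0.00) = 0.7600
  C_23 = −[(0.80)(-0.35) − (0.00)(0.00)] = 0.2800
  C_31 = (0.00)(-0.25) − (-0.10)(0.55) = 0.0550
  C_32 = −[(0.80)(-0.25) − (-0.10)(-0.30)] = 0.2300
  C_33 = (0.80)(0.55) − (0.00)(-0.30) = 0.4400
det(I−A) = Σ_j (I−A)_1j·C_1j = (0.80)(0.4350) + (0.00)(0.2850) + (-0.10)(0.1050) = 0.3375
adj(I−A) = Cᵀ =
  [ 0.4350   0.0350   0.0550]
  [ 0.2850   0.7600   0.2300]
  [ 0.1050   0.2800   0.4400]
(I − A)⁻¹ = adj(I−A) / det(I−A) ≈
  [   1.28889     0.10370     0.16296]
  [   0.84444     2.25185     0.68148]
  [   0.31111     0.82963     1.30370]
The output multiplier for sector j is the column-j sum of the Leontief inverse (I − A)⁻¹ = adj(I−A) / det(I−A).
Column L of adj(I−A): (0.0350, 0.7600, 0.2800); det(I−A) = 0.3375.
m_L = (0.0350 + 0.7600 + 0.2800) / 0.3375 = 1.075 / 0.3375 ≈ 3.1852.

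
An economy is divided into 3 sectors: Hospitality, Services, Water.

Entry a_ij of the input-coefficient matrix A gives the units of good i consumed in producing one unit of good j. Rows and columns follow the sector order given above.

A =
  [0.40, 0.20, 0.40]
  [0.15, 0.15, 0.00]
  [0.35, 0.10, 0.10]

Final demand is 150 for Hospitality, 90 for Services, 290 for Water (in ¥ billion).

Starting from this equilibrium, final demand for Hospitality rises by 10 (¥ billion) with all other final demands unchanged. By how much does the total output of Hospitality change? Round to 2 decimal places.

Δx_H = 24.92

I − A =
  [   0.60    -0.20    -0.40]
  [  -0.15     0.85     0.00]
  [  -0.35    -0.10     0.90]
Cofactors of I−A, C_ij = (−1)^(i+j)·(minor ij) (rows/columns in the sector order above):
  C_11 = (0.85)(0.90) − (0.00)(-0.10) = 0.7650
  C_12 = −[(-0.15)(0.90) − (0.00)(-0.35)] = 0.1350
  C_13 = (-0.15)(-0.10) − (0.85)(-0.35) = 0.3125
  C_21 = −[(-0.20)(0.90) − (-0.40)(-0.10)] = 0.2200
  C_22 = (0.60)(0.90) − (-0.40)(-0.35) = 0.4000
  C_23 = −[(0.60)(-0.10) − (-0.20)(-0.35)] = 0.1300
  C_31 = (-0.20)(0.00) − (-0.40)(0.85) = 0.3400
  C_32 = −[(0.60)(0.00) − (-0.40)(-0.15)] = 0.0600
  C_33 = (0.60)(0.85) − (-0.20)(-0.15) = 0.4800
det(I−A) = Σ_j (I−A)_1j·C_1j = (0.60)(0.7650) + (-0.20)(0.1350) + (-0.40)(0.3125) = 0.3070
adj(I−A) = Cᵀ =
  [ 0.7650   0.2200   0.3400]
  [ 0.1350   0.4000   0.0600]
  [ 0.3125   0.1300   0.4800]
(I − A)⁻¹ = adj(I−A) / det(I−A) ≈
  [   2.4919     0.7166     1.1075]
  [   0.4397     1.3029     0.1954]
  [   1.0179     0.4235     1.5635]
Δx = (I − A)⁻¹ Δd with Δd having +10 in the Hospitality component and 0 elsewhere.
So Δx_H = L_HH · (+10), where L_HH = adj(I−A)_HH / det(I−A) = 0.7650 / 0.3070.
Δx_H = 0.7650 × (+10) / 0.3070 = 7.65 / 0.3070 ≈ 24.92.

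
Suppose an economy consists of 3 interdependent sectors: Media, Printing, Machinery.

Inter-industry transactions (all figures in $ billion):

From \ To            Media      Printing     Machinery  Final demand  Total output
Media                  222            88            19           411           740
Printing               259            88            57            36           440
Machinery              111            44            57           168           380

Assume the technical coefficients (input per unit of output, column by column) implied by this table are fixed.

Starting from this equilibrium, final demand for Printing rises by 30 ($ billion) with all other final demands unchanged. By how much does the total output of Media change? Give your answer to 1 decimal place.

Δx_1 = 13.3

Technical coefficients a_ij = z_ij / X_j:
  a_11 = 222/740 = 0.30, a_21 = 259/740 = 0.35, a_31 = 111/740 = 0.15
  a_12 = 88/440 = 0.20, a_22 = 88/440 = 0.20, a_32 = 44/440 = 0.10
  a_13 = 19/380 = 0.05, a_23 = 57/380 = 0.15, a_33 = 57/380 = 0.15
I − A =
  [   0.70    -0.20    -0.05]
  [  -0.35     0.80    -0.15]
  [  -0.15    -0.10     0.85]
Cofactors of I−A, C_ij = (−1)^(i+j)·(minor ij) (rows/columns in the sector order above):
  C_11 = (0.80)(0.85) − (-0.15)(-0.10) = 0.6650
  C_12 = −[(-0.35)(0.85) − (-0.15)(-0.15)] = 0.3200
  C_13 = (-0.35)(-0.10) − (0.80)(-0.15) = 0.1550
  C_21 = −[(-0.20)(0.85) − (-0.05)(-0.10)] = 0.1750
  C_22 = (0.70)(0.85) − (-0.05)(-0.15) = 0.5875
  C_23 = −[(0.70)(-0.10) − (-0.20)(-0.15)] = 0.1000
  C_31 = (-0.20)(-0.15) − (-0.05)(0.80) = 0.0700
  C_32 = −[(0.70)(-0.15) − (-0.05)(-0.35)] = 0.1225
  C_33 = (0.70)(0.80) − (-0.20)(-0.35) = 0.4900
det(I−A) = Σ_j (I−A)_1j·C_1j = (0.70)(0.6650) + (-0.20)(0.3200) + (-0.05)(0.1550) = 0.39375
adj(I−A) = Cᵀ =
  [ 0.6650   0.1750   0.0700]
  [ 0.3200   0.5875   0.1225]
  [ 0.1550   0.1000   0.4900]
(I − A)⁻¹ = adj(I−A) / det(I−A) ≈
  [   1.6889     0.4444     0.1778]
  [   0.8127     1.4921     0.3111]
  [   0.3937     0.2540     1.2444]
Δx = (I − A)⁻¹ Δd with Δd having +30 in the Printing component and 0 elsewhere.
So Δx_1 = L_12 · (+30), where L_12 = adj(I−A)_12 / det(I−A) = 0.1750 / 0.39375.
Δx_1 = 0.1750 × (+30) / 0.39375 = 5.25 / 0.39375 ≈ 13.3.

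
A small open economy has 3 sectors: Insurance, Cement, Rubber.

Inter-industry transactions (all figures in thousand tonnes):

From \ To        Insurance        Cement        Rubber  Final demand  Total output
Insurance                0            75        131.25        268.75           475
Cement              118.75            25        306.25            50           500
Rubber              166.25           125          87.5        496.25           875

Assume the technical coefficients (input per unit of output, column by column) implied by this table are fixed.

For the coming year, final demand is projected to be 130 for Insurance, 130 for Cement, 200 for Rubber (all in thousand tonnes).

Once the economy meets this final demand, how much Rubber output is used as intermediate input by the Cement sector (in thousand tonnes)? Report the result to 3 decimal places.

z_RC = 88.722

Technical coefficients a_ij = z_ij / X_j:
  a_II = 0/475 = 0.00, a_CI = 118.75/475 = 0.25, a_RI = 166.25/475 = 0.35
  a_IC = 75/500 = 0.15, a_CC = 25/500 = 0.05, a_RC = 125/500 = 0.25
  a_IR = 131.25/875 = 0.15, a_CR = 306.25/875 = 0.35, a_RR = 87.5/875 = 0.10
I − A =
  [   1.00    -0.15    -0.15]
  [  -0.25     0.95    -0.35]
  [  -0.35    -0.25     0.90]
Cofactors of I−A, C_ij = (−1)^(i+j)·(minor ij) (rows/columns in the sector order above):
  C_11 = (0.95)(0.90) − (-0.35)(-0.25) = 0.7675
  C_12 = −[(-0.25)(0.90) − (-0.35)(-0.35)] = 0.3475
  C_13 = (-0.25)(-0.25) − (0.95)(-0.35) = 0.3950
  C_21 = −[(-0.15)(0.90) − (-0.15)(-0.25)] = 0.1725
  C_22 = (1.00)(0.90) − (-0.15)(-0.35) = 0.8475
  C_23 = −[(1.00)(-0.25) − (-0.15)(-0.35)] = 0.3025
  C_31 = (-0.15)(-0.35) − (-0.15)(0.95) = 0.1950
  C_32 = −[(1.00)(-0.35) − (-0.15)(-0.25)] = 0.3875
  C_33 = (1.00)(0.95) − (-0.15)(-0.25) = 0.9125
det(I−A) = Σ_j (I−A)_1j·C_1j = (1.00)(0.7675) + (-0.15)(0.3475) + (-0.15)(0.3950) = 0.656125
adj(I−A) = Cᵀ =
  [ 0.7675   0.1725   0.1950]
  [ 0.3475   0.8475   0.3875]
  [ 0.3950   0.3025   0.9125]
(I − A)⁻¹ = adj(I−A) / det(I−A) ≈
  [   1.1697     0.2629     0.2972]
  [   0.5296     1.2917     0.5906]
  [   0.6020     0.4610     1.3907]
First solve x = (I − A)⁻¹ d = adj(I−A)·d / det(I−A); in particular x_C = (0.3475·130 + 0.8475·130 + 0.3875·200) / 0.656125 = 232.85 / 0.656125 ≈ 354.88665.
Intermediate flow from R to C: z_RC = a_RC · x_C = 0.25 × 232.85 / 0.656125 = 58.2125 / 0.656125 ≈ 88.722.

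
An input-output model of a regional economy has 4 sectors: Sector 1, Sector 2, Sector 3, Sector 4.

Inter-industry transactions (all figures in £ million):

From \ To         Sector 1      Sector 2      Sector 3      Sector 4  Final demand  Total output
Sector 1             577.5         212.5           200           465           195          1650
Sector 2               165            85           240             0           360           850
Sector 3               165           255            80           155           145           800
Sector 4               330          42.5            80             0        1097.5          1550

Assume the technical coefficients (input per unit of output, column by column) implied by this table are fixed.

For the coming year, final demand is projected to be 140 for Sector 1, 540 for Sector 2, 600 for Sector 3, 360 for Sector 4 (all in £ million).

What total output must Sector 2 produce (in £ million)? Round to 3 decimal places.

Technical coefficients a_ij = z_ij / X_j:
  a_11 = 577.5/1650 = 0.35, a_21 = 165/1650 = 0.10, a_31 = 165/1650 = 0.10, a_41 = 330/1650 = 0.20
  a_12 = 212.5/850 = 0.25, a_22 = 85/850 = 0.10, a_32 = 255/850 = 0.30, a_42 = 42.5/850 = 0.05
  a_13 = 200/800 = 0.25, a_23 = 240/800 = 0.30, a_33 = 80/800 = 0.10, a_43 = 80/800 = 0.10
  a_14 = 465/1550 = 0.30, a_24 = 0/1550 = 0.00, a_34 = 155/1550 = 0.10, a_44 = 0/1550 = 0.00
I − A =
  [   0.65    -0.25    -0.25    -0.30]
  [  -0.10     0.90    -0.30     0.00]
  [  -0.10    -0.30     0.90    -0.10]
  [  -0.20    -0.05    -0.10     1.00]
Compute the cofactors C_ij = (−1)^(i+j)·(3×3 minor ij) of I−A; the adjugate is their transpose:
adj(I−A) = Cᵀ =
  [ 0.70950   0.32125   0.33150   0.24600]
  [ 0.12500   0.49150   0.20500   0.05800]
  [ 0.13850   0.21175   0.50450   0.09200]
  [ 0.16200   0.11000   0.12700   0.40800]
det(I−A) = Σ_j (I−A)_1j·C_1j = (0.65)(0.70950) + (-0.25)(0.12500) + (-0.25)(0.13850) + (-0.30)(0.16200) = 0.3467
(I − A)⁻¹ = adj(I−A) / det(I−A) ≈
  [   2.0464     0.9266     0.9562     0.7095]
  [   0.3605     1.4177     0.5913     0.1673]
  [   0.3995     0.6108     1.4551     0.2654]
  [   0.4673     0.3173     0.3663     1.1768]
x = (I − A)⁻¹ d = adj(I−A)·d / det(I−A), with det(I−A) = 0.3467:
  x_1 = (0.70950·140 + 0.32125·540 + 0.33150·600 + 0.24600·360) / 0.3467 = 560.265 / 0.3467 ≈ 1615.994
  x_2 = (0.12500·140 + 0.49150·540 + 0.20500·600 + 0.05800·360) / 0.3467 = 426.79 / 0.3467 ≈ 1231.007
  x_3 = (0.13850·140 + 0.21175·540 + 0.50450·600 + 0.09200·360) / 0.3467 = 469.555 / 0.3467 ≈ 1354.355
  x_4 = (0.16200·140 + 0.11000·540 + 0.12700·600 + 0.40800·360) / 0.3467 = 305.16 / 0.3467 ≈ 880.185

x_2 = 1231.007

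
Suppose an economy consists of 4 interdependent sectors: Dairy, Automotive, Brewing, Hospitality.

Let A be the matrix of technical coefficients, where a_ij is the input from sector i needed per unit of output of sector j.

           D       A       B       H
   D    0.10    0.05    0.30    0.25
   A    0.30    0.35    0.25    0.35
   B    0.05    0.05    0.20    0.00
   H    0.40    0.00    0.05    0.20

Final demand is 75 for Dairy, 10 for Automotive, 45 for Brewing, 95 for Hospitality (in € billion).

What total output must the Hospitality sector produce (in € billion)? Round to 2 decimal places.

I − A =
  [   0.90    -0.05    -0.30    -0.25]
  [  -0.30     0.65    -0.25    -0.35]
  [  -0.05    -0.05     0.80     0.00]
  [  -0.40     0.00    -0.05     0.80]
Compute the cofactors C_ij = (−1)^(i+j)·(3×3 minor ij) of I−A; the adjugate is their transpose:
adj(I−A) = Cᵀ =
  [ 0.405125   0.044625   0.175000   0.146125]
  [ 0.314875   0.483375   0.288500   0.309875]
  [ 0.045000   0.033000   0.384000   0.028500]
  [ 0.205375   0.024375   0.111500   0.429875]
det(I−A) = Σ_j (I−A)_1j·C_1j = (0.90)(0.405125) + (-0.05)(0.314875) + (-0.30)(0.045000) + (-0.25)(0.205375) = 0.284025
(I − A)⁻¹ = adj(I−A) / det(I−A) ≈
  [   1.4264     0.1571     0.6161     0.5145]
  [   1.1086     1.7019     1.0158     1.0910]
  [   0.1584     0.1162     1.3520     0.1003]
  [   0.7231     0.0858     0.3926     1.5135]
x = (I − A)⁻¹ d = adj(I−A)·d / det(I−A), with det(I−A) = 0.284025:
  x_D = (0.405125·75 + 0.044625·10 + 0.175000·45 + 0.146125·95) / 0.284025 = 52.5875 / 0.284025 ≈ 185.15
  x_A = (0.314875·75 + 0.483375·10 + 0.288500·45 + 0.309875·95) / 0.284025 = 70.87 / 0.284025 ≈ 249.52
  x_B = (0.045000·75 + 0.033000·10 + 0.384000·45 + 0.028500·95) / 0.284025 = 23.6925 / 0.284025 ≈ 83.42
  x_H = (0.205375·75 + 0.024375·10 + 0.111500·45 + 0.429875·95) / 0.284025 = 61.5025 / 0.284025 ≈ 216.54

x_H = 216.54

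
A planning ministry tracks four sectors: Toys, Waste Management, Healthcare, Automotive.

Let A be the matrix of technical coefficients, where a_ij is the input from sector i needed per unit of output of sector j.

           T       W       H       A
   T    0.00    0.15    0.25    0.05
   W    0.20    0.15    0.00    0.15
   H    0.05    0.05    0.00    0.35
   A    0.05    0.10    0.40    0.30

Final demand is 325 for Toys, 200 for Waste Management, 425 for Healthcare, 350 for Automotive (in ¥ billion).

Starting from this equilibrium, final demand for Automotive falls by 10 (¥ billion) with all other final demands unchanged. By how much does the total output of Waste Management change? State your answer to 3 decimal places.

I − A =
  [   1.00    -0.15    -0.25    -0.05]
  [  -0.20     0.85     0.00    -0.15]
  [  -0.05    -0.05     1.00    -0.35]
  [  -0.05    -0.10    -0.40     0.70]
Compute the cofactors C_ij = (−1)^(i+j)·(3×3 minor ij) of I−A; the adjugate is their transpose:
adj(I−A) = Cᵀ =
  [ 0.458000   0.107500   0.171000   0.141250]
  [ 0.122500   0.543375   0.100875   0.175625]
  [ 0.058250   0.078000   0.554750   0.298250]
  [ 0.083500   0.129875   0.343625   0.806875]
det(I−A) = Σ_j (I−A)_1j·C_1j = (1.00)(0.458000) + (-0.15)(0.122500) + (-0.25)(0.058250) + (-0.05)(0.083500) = 0.4208875
(I − A)⁻¹ = adj(I−A) / det(I−A) ≈
  [   1.0882     0.2554     0.4063     0.3356]
  [   0.2911     1.2910     0.2397     0.4173]
  [   0.1384     0.1853     1.3180     0.7086]
  [   0.1984     0.3086     0.8164     1.9171]
Δx = (I − A)⁻¹ Δd with Δd having -10 in the Automotive component and 0 elsewhere.
So Δx_W = L_WA · (-10), where L_WA = adj(I−A)_WA / det(I−A) = 0.175625 / 0.4208875.
Δx_W = 0.175625 × (-10) / 0.4208875 = -1.75625 / 0.4208875 ≈ -4.173.

Δx_W = -4.173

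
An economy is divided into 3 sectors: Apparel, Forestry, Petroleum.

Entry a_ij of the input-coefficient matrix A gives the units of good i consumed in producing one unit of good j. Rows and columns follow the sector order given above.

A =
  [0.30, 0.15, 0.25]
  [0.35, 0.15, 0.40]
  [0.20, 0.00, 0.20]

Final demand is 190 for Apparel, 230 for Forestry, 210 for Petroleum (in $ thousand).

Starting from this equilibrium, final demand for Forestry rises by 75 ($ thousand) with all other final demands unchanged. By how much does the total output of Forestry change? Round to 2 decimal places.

Δx_F = 100.79

I − A =
  [   0.70    -0.15    -0.25]
  [  -0.35     0.85    -0.40]
  [  -0.20     0.00     0.80]
Cofactors of I−A, C_ij = (−1)^(i+j)·(minor ij) (rows/columns in the sector order above):
  C_11 = (0.85)(0.80) − (-0.40)(0.00) = 0.6800
  C_12 = −[(-0.35)(0.80) − (-0.40)(-0.20)] = 0.3600
  C_13 = (-0.35)(0.00) − (0.85)(-0.20) = 0.1700
  C_21 = −[(-0.15)(0.80) − (-0.25)(0.00)] = 0.1200
  C_22 = (0.70)(0.80) − (-0.25)(-0.20) = 0.5100
  C_23 = −[(0.70)(0.00) − (-0.15)(-0.20)] = 0.0300
  C_31 = (-0.15)(-0.40) − (-0.25)(0.85) = 0.2725
  C_32 = −[(0.70)(-0.40) − (-0.25)(-0.35)] = 0.3675
  C_33 = (0.70)(0.85) − (-0.15)(-0.35) = 0.5425
det(I−A) = Σ_j (I−A)_1j·C_1j = (0.70)(0.6800) + (-0.15)(0.3600) + (-0.25)(0.1700) = 0.3795
adj(I−A) = Cᵀ =
  [ 0.6800   0.1200   0.2725]
  [ 0.3600   0.5100   0.3675]
  [ 0.1700   0.0300   0.5425]
(I − A)⁻¹ = adj(I−A) / det(I−A) ≈
  [   1.7918     0.3162     0.7181]
  [   0.9486     1.3439     0.9684]
  [   0.4480     0.0791     1.4295]
Δx = (I − A)⁻¹ Δd with Δd having +75 in the Forestry component and 0 elsewhere.
So Δx_F = L_FF · (+75), where L_FF = adj(I−A)_FF / det(I−A) = 0.5100 / 0.3795.
Δx_F = 0.5100 × (+75) / 0.3795 = 38.25 / 0.3795 ≈ 100.79.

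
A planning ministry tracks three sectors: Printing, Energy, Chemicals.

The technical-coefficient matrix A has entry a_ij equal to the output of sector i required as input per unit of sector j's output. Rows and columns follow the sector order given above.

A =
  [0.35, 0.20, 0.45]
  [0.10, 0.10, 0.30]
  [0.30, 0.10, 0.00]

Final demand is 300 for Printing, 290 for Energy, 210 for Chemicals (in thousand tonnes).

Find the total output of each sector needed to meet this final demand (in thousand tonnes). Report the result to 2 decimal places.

I − A =
  [   0.65    -0.20    -0.45]
  [  -0.10     0.90    -0.30]
  [  -0.30    -0.10     1.00]
Cofactors of I−A, C_ij = (−1)^(i+j)·(minor ij) (rows/columns in the sector order above):
  C_11 = (0.90)(1.00) − (-0.30)(-0.10) = 0.8700
  C_12 = −[(-0.10)(1.00) − (-0.30)(-0.30)] = 0.1900
  C_13 = (-0.10)(-0.10) − (0.90)(-0.30) = 0.2800
  C_21 = −[(-0.20)(1.00) − (-0.45)(-0.10)] = 0.2450
  C_22 = (0.65)(1.00) − (-0.45)(-0.30) = 0.5150
  C_23 = −[(0.65)(-0.10) − (-0.20)(-0.30)] = 0.1250
  C_31 = (-0.20)(-0.30) − (-0.45)(0.90) = 0.4650
  C_32 = −[(0.65)(-0.30) − (-0.45)(-0.10)] = 0.2400
  C_33 = (0.65)(0.90) − (-0.20)(-0.10) = 0.5650
det(I−A) = Σ_j (I−A)_1j·C_1j = (0.65)(0.8700) + (-0.20)(0.1900) + (-0.45)(0.2800) = 0.4015
adj(I−A) = Cᵀ =
  [ 0.8700   0.2450   0.4650]
  [ 0.1900   0.5150   0.2400]
  [ 0.2800   0.1250   0.5650]
(I − A)⁻¹ = adj(I−A) / det(I−A) ≈
  [   2.1669     0.6102     1.1582]
  [   0.4732     1.2827     0.5978]
  [   0.6974     0.3113     1.4072]
x = (I − A)⁻¹ d = adj(I−A)·d / det(I−A), with det(I−A) = 0.4015:
  x_P = (0.8700·300 + 0.2450·290 + 0.4650·210) / 0.4015 = 429.70 / 0.4015 ≈ 1070.24
  x_E = (0.1900·300 + 0.5150·290 + 0.2400·210) / 0.4015 = 256.75 / 0.4015 ≈ 639.48
  x_C = (0.2800·300 + 0.1250·290 + 0.5650·210) / 0.4015 = 238.90 / 0.4015 ≈ 595.02

x_P = 1070.24, x_E = 639.48, x_C = 595.02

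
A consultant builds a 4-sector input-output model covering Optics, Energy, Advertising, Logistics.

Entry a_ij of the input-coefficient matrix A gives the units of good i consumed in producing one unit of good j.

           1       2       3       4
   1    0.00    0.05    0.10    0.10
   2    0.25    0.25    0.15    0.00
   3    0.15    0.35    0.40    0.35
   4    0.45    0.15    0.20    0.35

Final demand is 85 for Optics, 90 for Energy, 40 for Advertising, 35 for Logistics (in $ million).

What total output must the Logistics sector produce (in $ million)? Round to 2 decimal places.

x_4 = 417.81

I − A =
  [   1.00    -0.05    -0.10    -0.10]
  [  -0.25     0.75    -0.15     0.00]
  [  -0.15    -0.35     0.60    -0.35]
  [  -0.45    -0.15    -0.20     0.65]
Compute the cofactors C_ij = (−1)^(i+j)·(3×3 minor ij) of I−A; the adjugate is their transpose:
adj(I−A) = Cᵀ =
  [ 0.198000   0.060000   0.070875   0.068625]
  [ 0.118250   0.264500   0.112000   0.078500]
  [ 0.261250   0.279250   0.441875   0.278125]
  [ 0.244750   0.188500   0.210875   0.368875]
det(I−A) = Σ_j (I−A)_1j·C_1j = (1.00)(0.198000) + (-0.05)(0.118250) + (-0.10)(0.261250) + (-0.10)(0.244750) = 0.1414875
(I − A)⁻¹ = adj(I−A) / det(I−A) ≈
  [   1.3994     0.4241     0.5009     0.4850]
  [   0.8358     1.8694     0.7916     0.5548]
  [   1.8465     1.9737     3.1231     1.9657]
  [   1.7298     1.3323     1.4904     2.6071]
x = (I − A)⁻¹ d = adj(I−A)·d / det(I−A), with det(I−A) = 0.1414875:
  x_1 = (0.198000·85 + 0.060000·90 + 0.070875·40 + 0.068625·35) / 0.1414875 = 27.466875 / 0.1414875 ≈ 194.13
  x_2 = (0.118250·85 + 0.264500·90 + 0.112000·40 + 0.078500·35) / 0.1414875 = 41.08375 / 0.1414875 ≈ 290.37
  x_3 = (0.261250·85 + 0.279250·90 + 0.441875·40 + 0.278125·35) / 0.1414875 = 74.748125 / 0.1414875 ≈ 528.30
  x_4 = (0.244750·85 + 0.188500·90 + 0.210875·40 + 0.368875·35) / 0.1414875 = 59.114375 / 0.1414875 ≈ 417.81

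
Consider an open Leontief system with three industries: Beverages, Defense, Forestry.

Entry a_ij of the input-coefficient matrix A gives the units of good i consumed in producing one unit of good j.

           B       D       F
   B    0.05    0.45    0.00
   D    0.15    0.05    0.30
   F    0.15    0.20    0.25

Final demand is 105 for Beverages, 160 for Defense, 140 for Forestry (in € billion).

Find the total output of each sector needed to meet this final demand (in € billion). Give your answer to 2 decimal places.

I − A =
  [   0.95    -0.45     0.00]
  [  -0.15     0.95    -0.30]
  [  -0.15    -0.20     0.75]
Cofactors of I−A, C_ij = (−1)^(i+j)·(minor ij) (rows/columns in the sector order above):
  C_11 = (0.95)(0.75) − (-0.30)(-0.20) = 0.6525
  C_12 = −[(-0.15)(0.75) − (-0.30)(-0.15)] = 0.1575
  C_13 = (-0.15)(-0.20) − (0.95)(-0.15) = 0.1725
  C_21 = −[(-0.45)(0.75) − (0.00)(-0.20)] = 0.3375
  C_22 = (0.95)(0.75) − (0.00)(-0.15) = 0.7125
  C_23 = −[(0.95)(-0.20) − (-0.45)(-0.15)] = 0.2575
  C_31 = (-0.45)(-0.30) − (0.00)(0.95) = 0.1350
  C_32 = −[(0.95)(-0.30) − (0.00)(-0.15)] = 0.2850
  C_33 = (0.95)(0.95) − (-0.45)(-0.15) = 0.8350
det(I−A) = Σ_j (I−A)_1j·C_1j = (0.95)(0.6525) + (-0.45)(0.1575) + (0.00)(0.1725) = 0.5490
adj(I−A) = Cᵀ =
  [ 0.6525   0.3375   0.1350]
  [ 0.1575   0.7125   0.2850]
  [ 0.1725   0.2575   0.8350]
(I − A)⁻¹ = adj(I−A) / det(I−A) ≈
  [   1.1885     0.6148     0.2459]
  [   0.2869     1.2978     0.5191]
  [   0.3142     0.4690     1.5209]
x = (I − A)⁻¹ d = adj(I−A)·d / det(I−A), with det(I−A) = 0.5490:
  x_B = (0.6525·105 + 0.3375·160 + 0.1350·140) / 0.5490 = 141.4125 / 0.5490 ≈ 257.58
  x_D = (0.1575·105 + 0.7125·160 + 0.2850·140) / 0.5490 = 170.4375 / 0.5490 ≈ 310.45
  x_F = (0.1725·105 + 0.2575·160 + 0.8350·140) / 0.5490 = 176.2125 / 0.5490 ≈ 320.97

x_B = 257.58, x_D = 310.45, x_F = 320.97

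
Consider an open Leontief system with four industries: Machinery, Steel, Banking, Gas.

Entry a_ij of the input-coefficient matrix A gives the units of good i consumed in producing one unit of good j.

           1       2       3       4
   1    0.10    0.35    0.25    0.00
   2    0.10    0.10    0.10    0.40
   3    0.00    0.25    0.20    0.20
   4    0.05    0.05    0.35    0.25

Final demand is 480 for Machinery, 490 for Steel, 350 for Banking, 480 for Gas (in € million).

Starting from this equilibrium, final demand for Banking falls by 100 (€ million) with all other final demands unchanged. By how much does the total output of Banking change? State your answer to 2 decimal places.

I − A =
  [   0.90    -0.35    -0.25     0.00]
  [  -0.10     0.90    -0.10    -0.40]
  [   0.00    -0.25     0.80    -0.20]
  [  -0.05    -0.05    -0.35     0.75]
Compute the cofactors C_ij = (−1)^(i+j)·(3×3 minor ij) of I−A; the adjugate is their transpose:
adj(I−A) = Cᵀ =
  [ 0.406250   0.234875   0.239000   0.189000]
  [ 0.070000   0.474500   0.217250   0.311000]
  [ 0.033750   0.181250   0.556250   0.245000]
  [ 0.047500   0.131875   0.290000   0.591250]
det(I−A) = Σ_j (I−A)_1j·C_1j = (0.90)(0.406250) + (-0.35)(0.070000) + (-0.25)(0.033750) + (0.00)(0.047500) = 0.3326875
(I − A)⁻¹ = adj(I−A) / det(I−A) ≈
  [   1.2211     0.7060     0.7184     0.5681]
  [   0.2104     1.4263     0.6530     0.9348]
  [   0.1014     0.5448     1.6720     0.7364]
  [   0.1428     0.3964     0.8717     1.7772]
Δx = (I − A)⁻¹ Δd with Δd having -100 in the Banking component and 0 elsewhere.
So Δx_3 = L_33 · (-100), where L_33 = adj(I−A)_33 / det(I−A) = 0.556250 / 0.3326875.
Δx_3 = 0.556250 × (-100) / 0.3326875 = -55.625 / 0.3326875 ≈ -167.20.

Δx_3 = -167.20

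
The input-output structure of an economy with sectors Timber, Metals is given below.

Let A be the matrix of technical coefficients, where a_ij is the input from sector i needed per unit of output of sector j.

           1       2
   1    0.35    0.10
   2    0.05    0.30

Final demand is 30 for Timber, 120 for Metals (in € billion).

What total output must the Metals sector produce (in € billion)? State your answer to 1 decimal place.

I − A =
  [   0.65    -0.10]
  [  -0.05     0.70]
det(I−A) = (0.65)(0.70) − (-0.10)(-0.05) = 0.4500
adj(I−A) = [[0.70, 0.10], [0.05, 0.65]]
(I − A)⁻¹ = adj(I−A) / det(I−A) ≈
  [   1.5556     0.2222]
  [   0.1111     1.4444]
x = (I − A)⁻¹ d = adj(I−A)·d / det(I−A), with det(I−A) = 0.4500:
  x_1 = (0.70·30 + 0.10·120) / 0.4500 = 33.00 / 0.4500 ≈ 73.3
  x_2 = (0.05·30 + 0.65·120) / 0.4500 = 79.50 / 0.4500 ≈ 176.7

x_2 = 176.7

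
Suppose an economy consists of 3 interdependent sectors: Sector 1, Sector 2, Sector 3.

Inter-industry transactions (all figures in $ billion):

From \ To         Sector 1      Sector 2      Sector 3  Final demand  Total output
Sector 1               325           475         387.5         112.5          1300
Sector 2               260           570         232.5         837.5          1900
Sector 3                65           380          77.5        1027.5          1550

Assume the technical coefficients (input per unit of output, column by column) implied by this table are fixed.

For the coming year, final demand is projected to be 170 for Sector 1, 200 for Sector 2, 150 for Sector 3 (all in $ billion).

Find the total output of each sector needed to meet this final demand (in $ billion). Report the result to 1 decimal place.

x_1 = 483.5, x_2 = 485.0, x_3 = 285.5

Technical coefficients a_ij = z_ij / X_j:
  a_11 = 325/1300 = 0.25, a_21 = 260/1300 = 0.20, a_31 = 65/1300 = 0.05
  a_12 = 475/1900 = 0.25, a_22 = 570/1900 = 0.30, a_32 = 380/1900 = 0.20
  a_13 = 387.5/1550 = 0.25, a_23 = 232.5/1550 = 0.15, a_33 = 77.5/1550 = 0.05
I − A =
  [   0.75    -0.25    -0.25]
  [  -0.20     0.70    -0.15]
  [  -0.05    -0.20     0.95]
Cofactors of I−A, C_ij = (−1)^(i+j)·(minor ij) (rows/columns in the sector order above):
  C_11 = (0.70)(0.95) − (-0.15)(-0.20) = 0.6350
  C_12 = −[(-0.20)(0.95) − (-0.15)(-0.05)] = 0.1975
  C_13 = (-0.20)(-0.20) − (0.70)(-0.05) = 0.0750
  C_21 = −[(-0.25)(0.95) − (-0.25)(-0.20)] = 0.2875
  C_22 = (0.75)(0.95) − (-0.25)(-0.05) = 0.7000
  C_23 = −[(0.75)(-0.20) − (-0.25)(-0.05)] = 0.1625
  C_31 = (-0.25)(-0.15) − (-0.25)(0.70) = 0.2125
  C_32 = −[(0.75)(-0.15) − (-0.25)(-0.20)] = 0.1625
  C_33 = (0.75)(0.70) − (-0.25)(-0.20) = 0.4750
det(I−A) = Σ_j (I−A)_1j·C_1j = (0.75)(0.6350) + (-0.25)(0.1975) + (-0.25)(0.0750) = 0.408125
adj(I−A) = Cᵀ =
  [ 0.6350   0.2875   0.2125]
  [ 0.1975   0.7000   0.1625]
  [ 0.0750   0.1625   0.4750]
(I − A)⁻¹ = adj(I−A) / det(I−A) ≈
  [   1.5559     0.7044     0.5207]
  [   0.4839     1.7152     0.3982]
  [   0.1838     0.3982     1.1639]
x = (I − A)⁻¹ d = adj(I−A)·d / det(I−A), with det(I−A) = 0.408125:
  x_1 = (0.6350·170 + 0.2875·200 + 0.2125·150) / 0.408125 = 197.325 / 0.408125 ≈ 483.5
  x_2 = (0.1975·170 + 0.7000·200 + 0.1625·150) / 0.408125 = 197.95 / 0.408125 ≈ 485.0
  x_3 = (0.0750·170 + 0.1625·200 + 0.4750·150) / 0.408125 = 116.50 / 0.408125 ≈ 285.5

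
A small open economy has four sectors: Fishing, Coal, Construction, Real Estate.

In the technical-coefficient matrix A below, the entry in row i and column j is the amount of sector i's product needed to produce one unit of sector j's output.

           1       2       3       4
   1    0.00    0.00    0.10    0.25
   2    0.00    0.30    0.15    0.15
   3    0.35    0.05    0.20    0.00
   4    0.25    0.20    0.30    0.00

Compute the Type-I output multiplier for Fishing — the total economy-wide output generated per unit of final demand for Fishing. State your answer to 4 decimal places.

I − A =
  [   1.00     0.00    -0.10    -0.25]
  [   0.00     0.70    -0.15    -0.15]
  [  -0.35    -0.05     0.80     0.00]
  [  -0.25    -0.20    -0.30     1.00]
Compute the cofactors C_ij = (−1)^(i+j)·(3×3 minor ij) of I−A; the adjugate is their transpose:
adj(I−A) = Cᵀ =
  [ 0.526250   0.048750   0.127000   0.138875]
  [ 0.098250   0.688750   0.189375   0.127875]
  [ 0.236375   0.064375   0.626250   0.068750]
  [ 0.222125   0.169250   0.257500   0.528000]
det(I−A) = Σ_j (I−A)_1j·C_1j = (1.00)(0.526250) + (0.00)(0.098250) + (-0.10)(0.236375) + (-0.25)(0.222125) = 0.44708125
(I − A)⁻¹ = adj(I−A) / det(I−A) ≈
  [   1.17708     0.10904     0.28406     0.31063]
  [   0.21976     1.54055     0.42358     0.28602]
  [   0.52871     0.14399     1.40075     0.15378]
  [   0.49683     0.37857     0.57596     1.18099]
The output multiplier for sector j is the column-j sum of the Leontief inverse (I − A)⁻¹ = adj(I−A) / det(I−A).
Column 1 of adj(I−A): (0.526250, 0.098250, 0.236375, 0.222125); det(I−A) = 0.44708125.
m_1 = (0.526250 + 0.098250 + 0.236375 + 0.222125) / 0.44708125 = 1.083 / 0.44708125 ≈ 2.4224.

m_1 = 2.4224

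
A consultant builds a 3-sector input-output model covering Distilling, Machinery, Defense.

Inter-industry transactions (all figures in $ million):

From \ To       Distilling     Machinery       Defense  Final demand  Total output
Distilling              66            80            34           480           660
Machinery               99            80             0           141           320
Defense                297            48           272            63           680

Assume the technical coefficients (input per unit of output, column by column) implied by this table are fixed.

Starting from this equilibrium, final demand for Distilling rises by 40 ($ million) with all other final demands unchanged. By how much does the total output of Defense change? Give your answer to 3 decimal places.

Technical coefficients a_ij = z_ij / X_j:
  a_11 = 66/660 = 0.10, a_21 = 99/660 = 0.15, a_31 = 297/660 = 0.45
  a_12 = 80/320 = 0.25, a_22 = 80/320 = 0.25, a_32 = 48/320 = 0.15
  a_13 = 34/680 = 0.05, a_23 = 0/680 = 0.00, a_33 = 272/680 = 0.40
I − A =
  [   0.90    -0.25    -0.05]
  [  -0.15     0.75     0.00]
  [  -0.45    -0.15     0.60]
Cofactors of I−A, C_ij = (−1)^(i+j)·(minor ij) (rows/columns in the sector order above):
  C_11 = (0.75)(0.60) − (0.00)(-0.15) = 0.4500
  C_12 = −[(-0.15)(0.60) − (0.00)(-0.45)] = 0.0900
  C_13 = (-0.15)(-0.15) − (0.75)(-0.45) = 0.3600
  C_21 = −[(-0.25)(0.60) − (-0.05)(-0.15)] = 0.1575
  C_22 = (0.90)(0.60) − (-0.05)(-0.45) = 0.5175
  C_23 = −[(0.90)(-0.15) − (-0.25)(-0.45)] = 0.2475
  C_31 = (-0.25)(0.00) − (-0.05)(0.75) = 0.0375
  C_32 = −[(0.90)(0.00) − (-0.05)(-0.15)] = 0.0075
  C_33 = (0.90)(0.75) − (-0.25)(-0.15) = 0.6375
det(I−A) = Σ_j (I−A)_1j·C_1j = (0.90)(0.4500) + (-0.25)(0.0900) + (-0.05)(0.3600) = 0.3645
adj(I−A) = Cᵀ =
  [ 0.4500   0.1575   0.0375]
  [ 0.0900   0.5175   0.0075]
  [ 0.3600   0.2475   0.6375]
(I − A)⁻¹ = adj(I−A) / det(I−A) ≈
  [   1.2346     0.4321     0.1029]
  [   0.2469     1.4198     0.0206]
  [   0.9877     0.6790     1.7490]
Δx = (I − A)⁻¹ Δd with Δd having +40 in the Distilling component and 0 elsewhere.
So Δx_3 = L_31 · (+40), where L_31 = adj(I−A)_31 / det(I−A) = 0.3600 / 0.3645.
Δx_3 = 0.3600 × (+40) / 0.3645 = 14.40 / 0.3645 ≈ 39.506.

Δx_3 = 39.506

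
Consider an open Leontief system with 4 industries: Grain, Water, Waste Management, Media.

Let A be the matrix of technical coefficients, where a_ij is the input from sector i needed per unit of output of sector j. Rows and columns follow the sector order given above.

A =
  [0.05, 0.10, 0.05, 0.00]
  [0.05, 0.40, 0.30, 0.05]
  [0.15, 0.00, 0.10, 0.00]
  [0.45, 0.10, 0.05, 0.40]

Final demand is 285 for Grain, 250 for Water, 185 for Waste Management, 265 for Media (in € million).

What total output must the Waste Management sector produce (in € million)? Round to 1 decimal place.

x_3 = 269.4

I − A =
  [   0.95    -0.10    -0.05     0.00]
  [  -0.05     0.60    -0.30    -0.05]
  [  -0.15     0.00     0.90     0.00]
  [  -0.45    -0.10    -0.05     0.60]
Compute the cofactors C_ij = (−1)^(i+j)·(3×3 minor ij) of I−A; the adjugate is their transpose:
adj(I−A) = Cᵀ =
  [ 0.319500   0.054000   0.036000   0.004500]
  [ 0.074625   0.508500   0.176000   0.042375]
  [ 0.053250   0.009000   0.332000   0.000750]
  [ 0.256500   0.126000   0.084000   0.499500]
det(I−A) = Σ_j (I−A)_1j·C_1j = (0.95)(0.319500) + (-0.10)(0.074625) + (-0.05)(0.053250) + (0.00)(0.256500) = 0.2934
(I − A)⁻¹ = adj(I−A) / det(I−A) ≈
  [   1.0890     0.1840     0.1227     0.0153]
  [   0.2543     1.7331     0.5999     0.1444]
  [   0.1815     0.0307     1.1316     0.0026]
  [   0.8742     0.4294     0.2863     1.7025]
x = (I − A)⁻¹ d = adj(I−A)·d / det(I−A), with det(I−A) = 0.2934:
  x_1 = (0.319500·285 + 0.054000·250 + 0.036000·185 + 0.004500·265) / 0.2934 = 112.41 / 0.2934 ≈ 383.1
  x_2 = (0.074625·285 + 0.508500·250 + 0.176000·185 + 0.042375·265) / 0.2934 = 192.1825 / 0.2934 ≈ 655.0
  x_3 = (0.053250·285 + 0.009000·250 + 0.332000·185 + 0.000750·265) / 0.2934 = 79.045 / 0.2934 ≈ 269.4
  x_4 = (0.256500·285 + 0.126000·250 + 0.084000·185 + 0.499500·265) / 0.2934 = 252.51 / 0.2934 ≈ 860.6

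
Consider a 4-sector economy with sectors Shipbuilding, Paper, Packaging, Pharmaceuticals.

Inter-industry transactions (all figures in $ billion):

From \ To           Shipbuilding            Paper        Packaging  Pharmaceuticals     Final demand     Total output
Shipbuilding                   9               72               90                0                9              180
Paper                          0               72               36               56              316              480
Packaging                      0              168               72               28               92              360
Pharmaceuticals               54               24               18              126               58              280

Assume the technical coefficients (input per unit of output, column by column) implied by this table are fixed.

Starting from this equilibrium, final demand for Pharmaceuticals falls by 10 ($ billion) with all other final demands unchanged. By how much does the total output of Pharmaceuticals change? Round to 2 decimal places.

Δx_4 = -20.27

Technical coefficients a_ij = z_ij / X_j:
  a_11 = 9/180 = 0.05, a_21 = 0/180 = 0.00, a_31 = 0/180 = 0.00, a_41 = 54/180 = 0.30
  a_12 = 72/480 = 0.15, a_22 = 72/480 = 0.15, a_32 = 168/480 = 0.35, a_42 = 24/480 = 0.05
  a_13 = 90/360 = 0.25, a_23 = 36/360 = 0.10, a_33 = 72/360 = 0.20, a_43 = 18/360 = 0.05
  a_14 = 0/280 = 0.00, a_24 = 56/280 = 0.20, a_34 = 28/280 = 0.10, a_44 = 126/280 = 0.45
I − A =
  [   0.95    -0.15    -0.25     0.00]
  [   0.00     0.85    -0.10    -0.20]
  [   0.00    -0.35     0.80    -0.10]
  [  -0.30    -0.05    -0.05     0.55]
Compute the cofactors C_ij = (−1)^(i+j)·(3×3 minor ij) of I−A; the adjugate is their transpose:
adj(I−A) = Cᵀ =
  [ 0.338500   0.114625   0.124125   0.064250]
  [ 0.051000   0.405750   0.076750   0.161500]
  [ 0.046500   0.192125   0.425625   0.147250]
  [ 0.193500   0.116875   0.113375   0.612750]
det(I−A) = Σ_j (I−A)_1j·C_1j = (0.95)(0.338500) + (-0.15)(0.051000) + (-0.25)(0.046500) + (0.00)(0.193500) = 0.3023
(I − A)⁻¹ = adj(I−A) / det(I−A) ≈
  [   1.1197     0.3792     0.4106     0.2125]
  [   0.1687     1.3422     0.2539     0.5342]
  [   0.1538     0.6355     1.4080     0.4871]
  [   0.6401     0.3866     0.3750     2.0270]
Δx = (I − A)⁻¹ Δd with Δd having -10 in the Pharmaceuticals component and 0 elsewhere.
So Δx_4 = L_44 · (-10), where L_44 = adj(I−A)_44 / det(I−A) = 0.612750 / 0.3023.
Δx_4 = 0.612750 × (-10) / 0.3023 = -6.1275 / 0.3023 ≈ -20.27.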